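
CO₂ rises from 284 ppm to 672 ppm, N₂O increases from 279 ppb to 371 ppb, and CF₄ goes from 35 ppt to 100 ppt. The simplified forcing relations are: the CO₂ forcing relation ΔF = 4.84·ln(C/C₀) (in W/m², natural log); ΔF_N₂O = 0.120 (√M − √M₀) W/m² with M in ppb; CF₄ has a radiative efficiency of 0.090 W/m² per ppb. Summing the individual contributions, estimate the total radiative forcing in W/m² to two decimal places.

CO₂: 4.84 × ln(672/284) = 4.84 × ln(2.36620) = 4.84 × 0.86129 = 4.1686 W/m².
N₂O: 0.120 × (√371 − √279) = 0.120 × (19.2614 − 16.7033) = 0.120 × 2.5581 = 0.3070 W/m².
CF₄: Δ = 100 − 35 = 65 ppt = 0.065 ppb; ΔF = 0.090 × 0.065 = 0.0059 W/m².
Total ΔF = 4.1686 + 0.3070 + 0.0059 = 4.4815 W/m².

ΔF = 4.48 W/m²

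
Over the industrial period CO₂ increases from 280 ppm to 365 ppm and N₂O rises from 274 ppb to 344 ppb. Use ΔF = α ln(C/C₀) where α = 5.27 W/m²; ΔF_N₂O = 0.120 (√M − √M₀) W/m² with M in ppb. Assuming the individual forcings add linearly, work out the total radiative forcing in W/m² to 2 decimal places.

ΔF = 1.64 W/m²

CO₂: 5.27 × ln(365/280) = 5.27 × ln(1.30357) = 5.27 × 0.26511 = 1.3971 W/m².
N₂O: 0.120 × (√344 − √274) = 0.120 × (18.5472 − 16.5529) = 0.120 × 1.9943 = 0.2393 W/m².
Total ΔF = 1.3971 + 0.2393 = 1.6364 W/m².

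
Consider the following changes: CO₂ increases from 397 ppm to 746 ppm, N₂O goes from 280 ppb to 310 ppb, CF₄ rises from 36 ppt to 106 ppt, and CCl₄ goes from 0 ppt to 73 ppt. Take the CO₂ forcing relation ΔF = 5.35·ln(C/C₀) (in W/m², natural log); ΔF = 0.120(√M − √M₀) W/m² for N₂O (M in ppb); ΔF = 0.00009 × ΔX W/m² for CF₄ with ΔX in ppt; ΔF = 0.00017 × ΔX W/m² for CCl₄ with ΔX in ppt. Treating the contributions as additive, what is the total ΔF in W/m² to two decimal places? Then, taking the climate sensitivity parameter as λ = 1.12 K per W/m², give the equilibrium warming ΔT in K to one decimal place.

CO₂: 5.35 × ln(746/397) = 5.35 × ln(1.87909) = 5.35 × 0.63079 = 3.3747 W/m².
N₂O: 0.120 × (√310 − √280) = 0.120 × (17.6068 − 16.7332) = 0.120 × 0.8736 = 0.1048 W/m².
CF₄: ΔF = 0.00009 × (106 − 36) = 0.00009 × 70 = 0.0063 W/m².
CCl₄: ΔF = 0.00017 × (73 − 0) = 0.00017 × 73 = 0.0124 W/m².
Total ΔF = 3.3747 + 0.1048 + 0.0063 + 0.0124 = 3.4982 W/m².
ΔT = λ ΔF = 1.12 × 3.50 = 3.9200 K.

ΔF = 3.50 W/m²; ΔT = 3.9 K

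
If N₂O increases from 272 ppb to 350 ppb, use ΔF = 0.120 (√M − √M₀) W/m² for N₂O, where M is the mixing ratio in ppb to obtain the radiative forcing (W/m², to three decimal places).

N₂O: 0.120 × (√350 − √272) = 0.120 × (18.7083 − 16.4924) = 0.120 × 2.2159 = 0.2659 W/m².

ΔF = 0.266 W/m²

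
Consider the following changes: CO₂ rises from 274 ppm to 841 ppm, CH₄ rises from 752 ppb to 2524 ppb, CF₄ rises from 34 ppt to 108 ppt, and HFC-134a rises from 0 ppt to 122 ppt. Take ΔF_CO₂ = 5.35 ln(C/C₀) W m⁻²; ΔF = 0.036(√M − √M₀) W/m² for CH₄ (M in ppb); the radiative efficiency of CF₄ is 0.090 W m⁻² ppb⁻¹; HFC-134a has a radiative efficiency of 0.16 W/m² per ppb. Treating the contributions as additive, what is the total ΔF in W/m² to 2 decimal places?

ΔF = 6.85 W/m²

CO₂: 5.35 × ln(841/274) = 5.35 × ln(3.06934) = 5.35 × 1.12146 = 5.9998 W/m².
CH₄: 0.036 × (√2524 − √752) = 0.036 × (50.2394 − 27.4226) = 0.036 × 22.8168 = 0.8214 W/m².
CF₄: Δ = 108 − 34 = 74 ppt = 0.074 ppb; ΔF = 0.090 × 0.074 = 0.0067 W/m².
HFC-134a: Δ = 122 − 0 = 122 ppt = 0.122 ppb; ΔF = 0.16 × 0.122 = 0.0195 W/m².
Total ΔF = 5.9998 + 0.8214 + 0.0067 + 0.0195 = 6.8474 W/m².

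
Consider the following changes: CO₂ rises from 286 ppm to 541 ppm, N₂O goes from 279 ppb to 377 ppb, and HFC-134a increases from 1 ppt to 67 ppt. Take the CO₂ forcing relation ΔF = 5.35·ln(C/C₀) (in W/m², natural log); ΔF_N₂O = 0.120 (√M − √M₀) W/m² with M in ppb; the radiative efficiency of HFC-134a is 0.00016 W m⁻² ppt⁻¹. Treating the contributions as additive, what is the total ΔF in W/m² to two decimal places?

ΔF = 3.75 W/m²

CO₂: 5.35 × ln(541/286) = 5.35 × ln(1.89161) = 5.35 × 0.63743 = 3.4103 W/m².
N₂O: 0.120 × (√377 − √279) = 0.120 × (19.4165 − 16.7033) = 0.120 × 2.7132 = 0.3256 W/m².
HFC-134a: ΔF = 0.00016 × (67 − 1) = 0.00016 × 66 = 0.0106 W/m².
Total ΔF = 3.4103 + 0.3256 + 0.0106 = 3.7465 W/m².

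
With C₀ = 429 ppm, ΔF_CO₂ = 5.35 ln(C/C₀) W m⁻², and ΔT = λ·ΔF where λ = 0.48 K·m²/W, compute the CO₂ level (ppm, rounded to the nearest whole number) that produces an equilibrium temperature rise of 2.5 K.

C ≈ 1136 ppm

Required forcing: ΔF = ΔT/λ = 2.5/0.48 = 5.2083 W/m².
Then ln(C/429) = ΔF/5.35 = 5.2083/5.35 = 0.97351.
So C = 429 × e^0.97351 = 429 × 2.64722 = 1135.66 ppm.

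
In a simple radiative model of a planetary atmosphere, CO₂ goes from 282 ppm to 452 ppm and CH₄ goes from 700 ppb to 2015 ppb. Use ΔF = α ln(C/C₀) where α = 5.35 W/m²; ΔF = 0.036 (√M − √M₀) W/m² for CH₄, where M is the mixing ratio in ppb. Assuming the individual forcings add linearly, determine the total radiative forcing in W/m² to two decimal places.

CO₂: 5.35 × ln(452/282) = 5.35 × ln(1.60284) = 5.35 × 0.47178 = 2.5240 W/m².
CH₄: 0.036 × (√2015 − √700) = 0.036 × (44.8888 − 26.4575) = 0.036 × 18.4313 = 0.6635 W/m².
Total ΔF = 2.5240 + 0.6635 = 3.1875 W/m².

ΔF = 3.19 W/m²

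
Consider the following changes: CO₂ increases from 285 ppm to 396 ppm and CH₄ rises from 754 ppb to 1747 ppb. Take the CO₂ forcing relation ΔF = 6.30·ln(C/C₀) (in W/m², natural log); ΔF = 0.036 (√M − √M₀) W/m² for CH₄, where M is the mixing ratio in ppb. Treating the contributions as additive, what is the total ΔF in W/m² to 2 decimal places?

ΔF = 2.59 W/m²

CO₂: 6.30 × ln(396/285) = 6.30 × ln(1.38947) = 6.30 × 0.32892 = 2.0722 W/m².
CH₄: 0.036 × (√1747 − √754) = 0.036 × (41.7971 − 27.4591) = 0.036 × 14.3380 = 0.5162 W/m².
Total ΔF = 2.0722 + 0.5162 = 2.5884 W/m².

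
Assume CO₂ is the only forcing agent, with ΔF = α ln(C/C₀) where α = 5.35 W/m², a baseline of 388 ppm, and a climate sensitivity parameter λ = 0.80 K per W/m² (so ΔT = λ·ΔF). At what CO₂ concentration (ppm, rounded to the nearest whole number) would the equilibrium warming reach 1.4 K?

Required forcing: ΔF = ΔT/λ = 1.4/0.80 = 1.7500 W/m².
Then ln(C/388) = ΔF/5.35 = 1.7500/5.35 = 0.32710.
So C = 388 × e^0.32710 = 388 × 1.38694 = 538.13 ppm.

C ≈ 538 ppm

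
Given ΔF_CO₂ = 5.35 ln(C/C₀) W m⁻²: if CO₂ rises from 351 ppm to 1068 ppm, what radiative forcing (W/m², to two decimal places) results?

ΔF = 5.95 W/m²

CO₂: 5.35 × ln(1068/351) = 5.35 × ln(3.04274) = 5.35 × 1.11276 = 5.9533 W/m².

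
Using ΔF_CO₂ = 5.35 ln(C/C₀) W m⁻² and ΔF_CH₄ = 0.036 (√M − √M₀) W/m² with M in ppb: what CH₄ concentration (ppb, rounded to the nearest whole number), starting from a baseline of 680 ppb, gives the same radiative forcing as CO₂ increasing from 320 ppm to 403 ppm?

M ≈ 3642 ppb

CO₂ forcing: 5.35 × ln(403/320) = 5.35 × 0.230616 = 1.23380 W/m².
Set 0.036(√M − √680) = 1.23380: √M = 1.23380/0.036 + √680 = 34.2722 + 26.0768 = 60.3490.
M = (60.3490)² = 3642.00 ppb.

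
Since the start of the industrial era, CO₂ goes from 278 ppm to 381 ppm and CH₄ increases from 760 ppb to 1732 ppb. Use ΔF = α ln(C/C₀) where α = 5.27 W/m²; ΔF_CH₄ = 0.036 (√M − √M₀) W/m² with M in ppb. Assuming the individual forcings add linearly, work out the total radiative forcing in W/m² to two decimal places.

ΔF = 2.17 W/m²

CO₂: 5.27 × ln(381/278) = 5.27 × ln(1.37050) = 5.27 × 0.31518 = 1.6610 W/m².
CH₄: 0.036 × (√1732 − √760) = 0.036 × (41.6173 − 27.5681) = 0.036 × 14.0492 = 0.5058 W/m².
Total ΔF = 1.6610 + 0.5058 = 2.1668 W/m².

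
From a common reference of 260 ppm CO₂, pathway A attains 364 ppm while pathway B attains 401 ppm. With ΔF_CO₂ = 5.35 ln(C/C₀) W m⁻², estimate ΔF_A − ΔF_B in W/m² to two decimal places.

ΔF_A = 5.35 ln(364/260) = 5.35 × 0.33647 = 1.8001 W/m².
ΔF_B = 5.35 ln(401/260) = 5.35 × 0.43328 = 2.3180 W/m².
Difference: 1.8001 − 2.3180 = -0.5179 W/m².
(Equivalently, ΔF_A − ΔF_B = 5.35 ln(364/401) = 5.35 × -0.09681 = -0.5179 W/m².)

ΔF_A − ΔF_B = -0.52 W/m²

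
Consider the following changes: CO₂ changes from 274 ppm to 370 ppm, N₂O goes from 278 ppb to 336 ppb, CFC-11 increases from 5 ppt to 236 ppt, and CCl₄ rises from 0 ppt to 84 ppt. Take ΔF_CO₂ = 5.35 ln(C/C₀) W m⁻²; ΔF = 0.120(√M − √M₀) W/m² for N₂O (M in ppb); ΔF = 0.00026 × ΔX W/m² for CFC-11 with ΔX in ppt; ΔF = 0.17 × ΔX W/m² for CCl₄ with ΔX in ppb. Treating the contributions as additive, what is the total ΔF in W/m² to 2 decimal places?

CO₂: 5.35 × ln(370/274) = 5.35 × ln(1.35036) = 5.35 × 0.30037 = 1.6070 W/m².
N₂O: 0.120 × (√336 − √278) = 0.120 × (18.3303 − 16.6733) = 0.120 × 1.6570 = 0.1988 W/m².
CFC-11: ΔF = 0.00026 × (236 − 5) = 0.00026 × 231 = 0.0601 W/m².
CCl₄: Δ = 84 − 0 = 84 ppt = 0.084 ppb; ΔF = 0.17 × 0.084 = 0.0143 W/m².
Total ΔF = 1.6070 + 0.1988 + 0.0601 + 0.0143 = 1.8802 W/m².

ΔF = 1.88 W/m²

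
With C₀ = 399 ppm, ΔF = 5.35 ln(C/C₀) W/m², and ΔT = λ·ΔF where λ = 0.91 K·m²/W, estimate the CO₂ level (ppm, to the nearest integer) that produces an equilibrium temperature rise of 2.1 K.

C ≈ 614 ppm

Required forcing: ΔF = ΔT/λ = 2.1/0.91 = 2.3077 W/m².
Then ln(C/399) = ΔF/5.35 = 2.3077/5.35 = 0.43135.
So C = 399 × e^0.43135 = 399 × 1.53933 = 614.19 ppm.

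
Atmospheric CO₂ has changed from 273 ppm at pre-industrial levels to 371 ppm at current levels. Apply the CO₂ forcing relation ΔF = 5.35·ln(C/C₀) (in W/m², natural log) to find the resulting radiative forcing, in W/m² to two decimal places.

ΔF = 1.64 W/m²

CO₂: 5.35 × ln(371/273) = 5.35 × ln(1.35897) = 5.35 × 0.30673 = 1.6410 W/m².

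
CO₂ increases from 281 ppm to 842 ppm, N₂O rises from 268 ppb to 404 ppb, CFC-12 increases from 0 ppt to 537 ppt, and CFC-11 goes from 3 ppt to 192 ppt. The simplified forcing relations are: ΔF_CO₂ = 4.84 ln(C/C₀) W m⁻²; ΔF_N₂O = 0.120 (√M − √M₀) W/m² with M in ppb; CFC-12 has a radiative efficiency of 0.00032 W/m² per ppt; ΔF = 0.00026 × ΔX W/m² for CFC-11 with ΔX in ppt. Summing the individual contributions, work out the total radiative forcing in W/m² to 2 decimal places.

CO₂: 4.84 × ln(842/281) = 4.84 × ln(2.99644) = 4.84 × 1.09742 = 5.3115 W/m².
N₂O: 0.120 × (√404 − √268) = 0.120 × (20.0998 − 16.3707) = 0.120 × 3.7291 = 0.4475 W/m².
CFC-12: ΔF = 0.00032 × (537 − 0) = 0.00032 × 537 = 0.1718 W/m².
CFC-11: ΔF = 0.00026 × (192 − 3) = 0.00026 × 189 = 0.0491 W/m².
Total ΔF = 5.3115 + 0.4475 + 0.1718 + 0.0491 = 5.9799 W/m².

ΔF = 5.98 W/m²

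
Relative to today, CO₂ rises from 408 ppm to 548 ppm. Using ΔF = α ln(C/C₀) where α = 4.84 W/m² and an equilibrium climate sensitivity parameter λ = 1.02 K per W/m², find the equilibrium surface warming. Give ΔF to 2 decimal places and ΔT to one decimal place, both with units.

CO₂: 4.84 × ln(548/408) = 4.84 × ln(1.34314) = 4.84 × 0.29501 = 1.4278 W/m².
ΔT = λ ΔF = 1.02 × 1.43 = 1.4586 K.

ΔF = 1.43 W/m²; ΔT = 1.5 K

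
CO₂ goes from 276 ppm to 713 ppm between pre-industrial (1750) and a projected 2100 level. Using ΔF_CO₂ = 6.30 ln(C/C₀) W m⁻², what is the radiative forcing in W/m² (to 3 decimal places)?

CO₂: 6.30 × ln(713/276) = 6.30 × ln(2.58333) = 6.30 × 0.94908 = 5.9792 W/m².

ΔF = 5.979 W/m²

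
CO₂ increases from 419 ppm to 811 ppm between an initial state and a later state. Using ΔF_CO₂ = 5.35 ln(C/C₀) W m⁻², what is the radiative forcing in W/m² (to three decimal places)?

CO₂ absorption bands are partially saturated, so forcing scales with the logarithm of the concentration ratio.
CO₂: 5.35 × ln(811/419) = 5.35 × ln(1.93556) = 5.35 × 0.66040 = 3.5331 W/m².

ΔF = 3.533 W/m²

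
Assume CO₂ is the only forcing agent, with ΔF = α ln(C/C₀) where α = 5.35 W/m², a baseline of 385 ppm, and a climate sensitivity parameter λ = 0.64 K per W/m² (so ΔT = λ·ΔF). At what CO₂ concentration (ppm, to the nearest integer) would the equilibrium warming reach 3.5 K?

C ≈ 1070 ppm

Required forcing: ΔF = ΔT/λ = 3.5/0.64 = 5.4688 W/m².
Then ln(C/385) = ΔF/5.35 = 5.4688/5.35 = 1.02221.
So C = 385 × e^1.02221 = 385 × 2.77933 = 1070.04 ppm.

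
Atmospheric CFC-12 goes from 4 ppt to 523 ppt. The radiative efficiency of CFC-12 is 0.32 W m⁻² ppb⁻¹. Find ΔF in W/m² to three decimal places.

ΔF = 0.166 W/m²

CFC-12: Δ = 523 − 4 = 519 ppt = 0.519 ppb; ΔF = 0.32 × 0.519 = 0.1661 W/m².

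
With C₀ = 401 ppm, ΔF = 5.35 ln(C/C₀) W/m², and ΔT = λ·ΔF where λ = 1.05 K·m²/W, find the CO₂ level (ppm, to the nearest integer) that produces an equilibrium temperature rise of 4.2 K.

Required forcing: ΔF = ΔT/λ = 4.2/1.05 = 4.0000 W/m².
Then ln(C/401) = ΔF/5.35 = 4.0000/5.35 = 0.74766.
So C = 401 × e^0.74766 = 401 × 2.11205 = 846.93 ppm.

C ≈ 847 ppm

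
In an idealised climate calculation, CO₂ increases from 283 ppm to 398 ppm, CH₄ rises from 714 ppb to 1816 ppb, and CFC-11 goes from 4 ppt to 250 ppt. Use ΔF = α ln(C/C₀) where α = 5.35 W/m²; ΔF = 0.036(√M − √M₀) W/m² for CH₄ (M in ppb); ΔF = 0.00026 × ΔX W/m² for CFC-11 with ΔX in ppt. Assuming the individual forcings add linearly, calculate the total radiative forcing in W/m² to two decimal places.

CO₂: 5.35 × ln(398/283) = 5.35 × ln(1.40636) = 5.35 × 0.34100 = 1.8244 W/m².
CH₄: 0.036 × (√1816 − √714) = 0.036 × (42.6146 − 26.7208) = 0.036 × 15.8938 = 0.5722 W/m².
CFC-11: ΔF = 0.00026 × (250 − 4) = 0.00026 × 246 = 0.0640 W/m².
Total ΔF = 1.8244 + 0.5722 + 0.0640 = 2.4606 W/m².

ΔF = 2.46 W/m²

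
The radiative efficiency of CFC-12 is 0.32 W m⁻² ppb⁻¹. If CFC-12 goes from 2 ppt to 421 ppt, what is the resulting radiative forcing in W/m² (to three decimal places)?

ΔF = 0.134 W/m²

CFC-12: Δ = 421 − 2 = 419 ppt = 0.419 ppb; ΔF = 0.32 × 0.419 = 0.1341 W/m².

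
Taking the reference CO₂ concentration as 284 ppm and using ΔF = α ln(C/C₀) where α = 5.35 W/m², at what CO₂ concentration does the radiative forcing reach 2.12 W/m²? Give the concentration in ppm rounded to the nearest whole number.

Set 5.35 ln(C/284) = 2.12, so ln(C/284) = 2.12/5.35 = 0.39626.
Then C/284 = e^0.39626 = 1.48626, giving C = 284 × 1.48626 = 422.10 ppm.

C ≈ 422 ppm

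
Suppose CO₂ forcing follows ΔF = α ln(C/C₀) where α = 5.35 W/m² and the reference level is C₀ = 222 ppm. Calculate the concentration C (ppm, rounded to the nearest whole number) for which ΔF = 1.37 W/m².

C ≈ 287 ppm

Set 5.35 ln(C/222) = 1.37, so ln(C/222) = 1.37/5.35 = 0.25607.
Then C/222 = e^0.25607 = 1.29184, giving C = 222 × 1.29184 = 286.79 ppm.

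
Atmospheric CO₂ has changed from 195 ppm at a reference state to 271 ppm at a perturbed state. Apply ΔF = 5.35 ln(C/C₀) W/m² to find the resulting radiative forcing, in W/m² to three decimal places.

ΔF = 1.761 W/m²

CO₂: 5.35 × ln(271/195) = 5.35 × ln(1.38974) = 5.35 × 0.32912 = 1.7608 W/m².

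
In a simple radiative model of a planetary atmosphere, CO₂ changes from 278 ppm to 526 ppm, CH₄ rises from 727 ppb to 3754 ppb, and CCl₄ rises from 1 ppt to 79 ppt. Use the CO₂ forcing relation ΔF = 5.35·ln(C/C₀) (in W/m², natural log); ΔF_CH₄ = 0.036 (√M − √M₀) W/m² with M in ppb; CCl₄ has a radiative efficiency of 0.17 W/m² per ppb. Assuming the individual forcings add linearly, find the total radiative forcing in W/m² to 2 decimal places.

CO₂: 5.35 × ln(526/278) = 5.35 × ln(1.89209) = 5.35 × 0.63768 = 3.4116 W/m².
CH₄: 0.036 × (√3754 − √727) = 0.036 × (61.2699 − 26.9629) = 0.036 × 34.3070 = 1.2351 W/m².
CCl₄: Δ = 79 − 1 = 78 ppt = 0.078 ppb; ΔF = 0.17 × 0.078 = 0.0133 W/m².
Total ΔF = 3.4116 + 1.2351 + 0.0133 = 4.6600 W/m².

ΔF = 4.66 W/m²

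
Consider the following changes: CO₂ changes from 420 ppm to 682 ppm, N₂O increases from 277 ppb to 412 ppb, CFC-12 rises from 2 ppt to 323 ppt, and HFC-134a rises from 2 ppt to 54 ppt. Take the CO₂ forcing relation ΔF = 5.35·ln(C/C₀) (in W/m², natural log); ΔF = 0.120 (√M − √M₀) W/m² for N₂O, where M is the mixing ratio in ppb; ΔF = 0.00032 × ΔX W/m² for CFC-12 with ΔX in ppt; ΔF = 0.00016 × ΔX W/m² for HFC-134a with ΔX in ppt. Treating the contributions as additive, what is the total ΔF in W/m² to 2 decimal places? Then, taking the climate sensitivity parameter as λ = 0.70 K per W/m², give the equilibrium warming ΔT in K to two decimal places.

CO₂: 5.35 × ln(682/420) = 5.35 × ln(1.62381) = 5.35 × 0.48478 = 2.5936 W/m².
N₂O: 0.120 × (√412 − √277) = 0.120 × (20.2978 − 16.6433) = 0.120 × 3.6545 = 0.4385 W/m².
CFC-12: ΔF = 0.00032 × (323 − 2) = 0.00032 × 321 = 0.1027 W/m².
HFC-134a: ΔF = 0.00016 × (54 − 2) = 0.00016 × 52 = 0.0083 W/m².
Total ΔF = 2.5936 + 0.4385 + 0.1027 + 0.0083 = 3.1431 W/m².
ΔT = λ ΔF = 0.70 × 3.14 = 2.1980 K.

ΔF = 3.14 W/m²; ΔT = 2.20 K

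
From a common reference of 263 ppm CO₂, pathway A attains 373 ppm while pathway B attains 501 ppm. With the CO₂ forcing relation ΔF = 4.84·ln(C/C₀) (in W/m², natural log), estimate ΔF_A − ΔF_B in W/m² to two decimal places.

ΔF_A − ΔF_B = -1.43 W/m²

ΔF_A = 4.84 ln(373/263) = 4.84 × 0.34942 = 1.6912 W/m².
ΔF_B = 4.84 ln(501/263) = 4.84 × 0.64445 = 3.1191 W/m².
Difference: 1.6912 − 3.1191 = -1.4279 W/m².
(Equivalently, ΔF_A − ΔF_B = 4.84 ln(373/501) = 4.84 × -0.29503 = -1.4279 W/m².)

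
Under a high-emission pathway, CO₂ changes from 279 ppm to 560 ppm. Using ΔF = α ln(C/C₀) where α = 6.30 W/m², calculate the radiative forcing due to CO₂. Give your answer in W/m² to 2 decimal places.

ΔF = 4.39 W/m²

CO₂: 6.30 × ln(560/279) = 6.30 × ln(2.00717) = 6.30 × 0.69673 = 4.3894 W/m².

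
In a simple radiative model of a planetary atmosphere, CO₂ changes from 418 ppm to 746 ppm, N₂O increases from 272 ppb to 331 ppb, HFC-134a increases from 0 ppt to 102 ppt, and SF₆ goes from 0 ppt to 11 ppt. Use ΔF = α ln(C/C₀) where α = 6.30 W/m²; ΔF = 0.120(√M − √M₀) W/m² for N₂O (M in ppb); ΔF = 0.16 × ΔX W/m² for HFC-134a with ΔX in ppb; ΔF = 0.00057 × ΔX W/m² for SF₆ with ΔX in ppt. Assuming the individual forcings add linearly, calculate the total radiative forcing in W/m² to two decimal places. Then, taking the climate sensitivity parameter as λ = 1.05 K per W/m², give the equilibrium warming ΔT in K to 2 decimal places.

CO₂: 6.30 × ln(746/418) = 6.30 × ln(1.78469) = 6.30 × 0.57924 = 3.6492 W/m².
N₂O: 0.120 × (√331 − √272) = 0.120 × (18.1934 − 16.4924) = 0.120 × 1.7010 = 0.2041 W/m².
HFC-134a: Δ = 102 − 0 = 102 ppt = 0.102 ppb; ΔF = 0.16 × 0.102 = 0.0163 W/m².
SF₆: ΔF = 0.00057 × (11 − 0) = 0.00057 × 11 = 0.0063 W/m².
Total ΔF = 3.6492 + 0.2041 + 0.0163 + 0.0063 = 3.8759 W/m².
ΔT = λ ΔF = 1.05 × 3.88 = 4.0740 K.

ΔF = 3.88 W/m²; ΔT = 4.07 K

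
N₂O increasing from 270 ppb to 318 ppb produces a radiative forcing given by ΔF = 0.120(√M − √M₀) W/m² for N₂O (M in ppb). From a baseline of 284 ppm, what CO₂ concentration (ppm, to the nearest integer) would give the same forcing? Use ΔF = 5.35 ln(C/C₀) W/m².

N₂O forcing: 0.120 × (√318 − √270) = 0.120 × (17.8326 − 16.4317) = 0.120 × 1.4009 = 0.16811 W/m².
Set 5.35 ln(C/284) = 0.16811: ln(C/284) = 0.16811/5.35 = 0.03142, so C = 284 × e^0.03142 = 284 × 1.03192 = 293.07 ppm.

C ≈ 293 ppm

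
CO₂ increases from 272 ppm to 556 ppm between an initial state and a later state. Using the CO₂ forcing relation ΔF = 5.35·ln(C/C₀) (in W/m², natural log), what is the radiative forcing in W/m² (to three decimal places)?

ΔF = 3.825 W/m²

CO₂: 5.35 × ln(556/272) = 5.35 × ln(2.04412) = 5.35 × 0.71497 = 3.8251 W/m².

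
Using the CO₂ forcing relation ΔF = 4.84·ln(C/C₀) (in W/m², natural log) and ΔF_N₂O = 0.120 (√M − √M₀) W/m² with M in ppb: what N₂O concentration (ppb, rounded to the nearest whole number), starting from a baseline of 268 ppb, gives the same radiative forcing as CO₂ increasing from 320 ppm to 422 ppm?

M ≈ 758 ppb

CO₂ forcing: 4.84 × ln(422/320) = 4.84 × 0.276684 = 1.33915 W/m².
Set 0.120(√M − √268) = 1.33915: √M = 1.33915/0.120 + √268 = 11.1596 + 16.3707 = 27.5303.
M = (27.5303)² = 757.92 ppb.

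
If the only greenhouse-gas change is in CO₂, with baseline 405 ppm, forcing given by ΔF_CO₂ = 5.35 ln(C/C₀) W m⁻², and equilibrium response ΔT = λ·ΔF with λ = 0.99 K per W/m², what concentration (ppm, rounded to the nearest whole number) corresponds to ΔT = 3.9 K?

C ≈ 846 ppm

Required forcing: ΔF = ΔT/λ = 3.9/0.99 = 3.9394 W/m².
Then ln(C/405) = ΔF/5.35 = 3.9394/5.35 = 0.73634.
So C = 405 × e^0.73634 = 405 × 2.08828 = 845.75 ppm.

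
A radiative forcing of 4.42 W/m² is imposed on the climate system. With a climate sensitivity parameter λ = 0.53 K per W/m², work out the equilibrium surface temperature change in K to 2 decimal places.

ΔT = 2.34 K

ΔT = λ ΔF = 0.53 × 4.42 = 2.3426 K.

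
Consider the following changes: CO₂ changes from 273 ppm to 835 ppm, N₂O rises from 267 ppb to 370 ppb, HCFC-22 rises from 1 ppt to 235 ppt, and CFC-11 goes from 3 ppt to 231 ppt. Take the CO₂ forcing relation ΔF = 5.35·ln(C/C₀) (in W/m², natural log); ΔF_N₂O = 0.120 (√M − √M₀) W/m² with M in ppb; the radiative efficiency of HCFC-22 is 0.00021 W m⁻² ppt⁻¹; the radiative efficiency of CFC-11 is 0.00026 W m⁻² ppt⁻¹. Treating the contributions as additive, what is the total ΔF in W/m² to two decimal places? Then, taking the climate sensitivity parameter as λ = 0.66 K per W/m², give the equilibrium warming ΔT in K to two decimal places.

ΔF = 6.44 W/m²; ΔT = 4.25 K

CO₂: 5.35 × ln(835/273) = 5.35 × ln(3.05861) = 5.35 × 1.11796 = 5.9811 W/m².
N₂O: 0.120 × (√370 − √267) = 0.120 × (19.2354 − 16.3401) = 0.120 × 2.8953 = 0.3474 W/m².
HCFC-22: ΔF = 0.00021 × (235 − 1) = 0.00021 × 234 = 0.0491 W/m².
CFC-11: ΔF = 0.00026 × (231 − 3) = 0.00026 × 228 = 0.0593 W/m².
Total ΔF = 5.9811 + 0.3474 + 0.0491 + 0.0593 = 6.4369 W/m².
ΔT = λ ΔF = 0.66 × 6.44 = 4.2504 K.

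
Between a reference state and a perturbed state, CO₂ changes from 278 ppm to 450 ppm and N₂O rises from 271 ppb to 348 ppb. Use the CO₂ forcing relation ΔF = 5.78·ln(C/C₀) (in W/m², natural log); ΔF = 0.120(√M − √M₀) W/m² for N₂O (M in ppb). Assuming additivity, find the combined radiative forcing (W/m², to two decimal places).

ΔF = 3.05 W/m²

CO₂: 5.78 × ln(450/278) = 5.78 × ln(1.61871) = 5.78 × 0.48163 = 2.7838 W/m².
N₂O: 0.120 × (√348 − √271) = 0.120 × (18.6548 − 16.4621) = 0.120 × 2.1927 = 0.2631 W/m².
Total ΔF = 2.7838 + 0.2631 = 3.0469 W/m².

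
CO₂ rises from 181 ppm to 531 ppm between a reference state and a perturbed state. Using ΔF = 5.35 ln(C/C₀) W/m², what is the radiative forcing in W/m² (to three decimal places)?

CO₂ absorption bands are partially saturated, so forcing scales with the logarithm of the concentration ratio.
CO₂: 5.35 × ln(531/181) = 5.35 × ln(2.93370) = 5.35 × 1.07626 = 5.7580 W/m².

ΔF = 5.758 W/m²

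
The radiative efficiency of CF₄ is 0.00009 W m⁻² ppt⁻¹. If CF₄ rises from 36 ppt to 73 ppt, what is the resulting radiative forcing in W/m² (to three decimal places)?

CF₄: ΔF = 0.00009 × (73 − 36) = 0.00009 × 37 = 0.0033 W/m².

ΔF = 0.003 W/m²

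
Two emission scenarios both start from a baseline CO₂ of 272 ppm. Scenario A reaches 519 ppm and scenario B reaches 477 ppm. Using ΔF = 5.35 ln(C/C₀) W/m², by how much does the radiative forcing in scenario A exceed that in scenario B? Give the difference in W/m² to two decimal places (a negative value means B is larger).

ΔF_A = 5.35 ln(519/272) = 5.35 × 0.64610 = 3.4566 W/m².
ΔF_B = 5.35 ln(477/272) = 5.35 × 0.56171 = 3.0051 W/m².
Difference: 3.4566 − 3.0051 = 0.4515 W/m².

ΔF_A − ΔF_B = 0.45 W/m²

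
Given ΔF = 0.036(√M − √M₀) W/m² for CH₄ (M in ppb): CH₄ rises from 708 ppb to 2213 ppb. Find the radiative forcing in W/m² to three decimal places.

CH₄: 0.036 × (√2213 − √708) = 0.036 × (47.0425 − 26.6083) = 0.036 × 20.4342 = 0.7356 W/m².

ΔF = 0.736 W/m²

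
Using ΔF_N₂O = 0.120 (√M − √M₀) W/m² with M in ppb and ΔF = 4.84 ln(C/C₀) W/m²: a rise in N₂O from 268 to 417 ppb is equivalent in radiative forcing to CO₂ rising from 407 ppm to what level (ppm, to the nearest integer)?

C ≈ 450 ppm

N₂O forcing: 0.120 × (√417 − √268) = 0.120 × (20.4206 − 16.3707) = 0.120 × 4.0499 = 0.48599 W/m².
Set 4.84 ln(C/407) = 0.48599: ln(C/407) = 0.48599/4.84 = 0.10041, so C = 407 × e^0.10041 = 407 × 1.10562 = 449.99 ppm.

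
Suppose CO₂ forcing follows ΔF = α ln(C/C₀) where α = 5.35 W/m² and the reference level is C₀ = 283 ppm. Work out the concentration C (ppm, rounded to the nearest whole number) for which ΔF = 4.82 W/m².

C ≈ 697 ppm

Set 5.35 ln(C/283) = 4.82, so ln(C/283) = 4.82/5.35 = 0.90093.
Then C/283 = e^0.90093 = 2.46189, giving C = 283 × 2.46189 = 696.71 ppm.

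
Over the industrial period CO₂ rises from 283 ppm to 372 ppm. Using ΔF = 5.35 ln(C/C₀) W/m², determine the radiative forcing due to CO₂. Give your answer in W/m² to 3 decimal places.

ΔF = 1.463 W/m²

CO₂: 5.35 × ln(372/283) = 5.35 × ln(1.31449) = 5.35 × 0.27345 = 1.4630 W/m².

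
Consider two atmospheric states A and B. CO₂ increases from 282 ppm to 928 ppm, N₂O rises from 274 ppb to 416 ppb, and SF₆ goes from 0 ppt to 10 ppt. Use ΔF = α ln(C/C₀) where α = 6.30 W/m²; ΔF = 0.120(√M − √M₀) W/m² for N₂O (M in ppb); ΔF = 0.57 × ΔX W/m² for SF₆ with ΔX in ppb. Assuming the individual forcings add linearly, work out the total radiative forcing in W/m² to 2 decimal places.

ΔF = 7.97 W/m²

CO₂: 6.30 × ln(928/282) = 6.30 × ln(3.29078) = 6.30 × 1.19112 = 7.5041 W/m².
N₂O: 0.120 × (√416 − √274) = 0.120 × (20.3961 − 16.5529) = 0.120 × 3.8432 = 0.4612 W/m².
SF₆: Δ = 10 − 0 = 10 ppt = 0.010 ppb; ΔF = 0.57 × 0.010 = 0.0057 W/m².
Total ΔF = 7.5041 + 0.4612 + 0.0057 = 7.9710 W/m².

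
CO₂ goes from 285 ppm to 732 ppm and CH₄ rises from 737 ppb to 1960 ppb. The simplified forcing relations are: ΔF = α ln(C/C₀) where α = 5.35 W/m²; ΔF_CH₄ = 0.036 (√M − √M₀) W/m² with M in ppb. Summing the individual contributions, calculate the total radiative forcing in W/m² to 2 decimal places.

ΔF = 5.66 W/m²

CO₂: 5.35 × ln(732/285) = 5.35 × ln(2.56842) = 5.35 × 0.94329 = 5.0466 W/m².
CH₄: 0.036 × (√1960 − √737) = 0.036 × (44.2719 − 27.1477) = 0.036 × 17.1242 = 0.6165 W/m².
Total ΔF = 5.0466 + 0.6165 = 5.6631 W/m².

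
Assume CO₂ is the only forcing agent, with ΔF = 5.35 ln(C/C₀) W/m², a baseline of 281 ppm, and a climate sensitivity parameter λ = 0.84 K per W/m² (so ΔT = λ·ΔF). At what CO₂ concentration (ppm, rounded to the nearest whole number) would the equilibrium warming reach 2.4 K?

Required forcing: ΔF = ΔT/λ = 2.4/0.84 = 2.8571 W/m².
Then ln(C/281) = ΔF/5.35 = 2.8571/5.35 = 0.53404.
So C = 281 × e^0.53404 = 281 × 1.70581 = 479.33 ppm.

C ≈ 479 ppm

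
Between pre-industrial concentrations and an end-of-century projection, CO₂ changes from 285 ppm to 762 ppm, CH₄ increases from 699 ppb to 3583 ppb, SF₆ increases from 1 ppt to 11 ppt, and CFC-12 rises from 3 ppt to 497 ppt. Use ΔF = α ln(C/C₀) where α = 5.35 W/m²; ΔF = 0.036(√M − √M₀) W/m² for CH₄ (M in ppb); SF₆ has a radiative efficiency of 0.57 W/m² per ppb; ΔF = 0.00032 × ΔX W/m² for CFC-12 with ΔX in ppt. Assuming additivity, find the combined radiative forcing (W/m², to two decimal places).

ΔF = 6.63 W/m²

CO₂: 5.35 × ln(762/285) = 5.35 × ln(2.67368) = 5.35 × 0.98346 = 5.2615 W/m².
CH₄: 0.036 × (√3583 − √699) = 0.036 × (59.8582 − 26.4386) = 0.036 × 33.4196 = 1.2031 W/m².
SF₆: Δ = 11 − 1 = 10 ppt = 0.010 ppb; ΔF = 0.57 × 0.010 = 0.0057 W/m².
CFC-12: ΔF = 0.00032 × (497 − 3) = 0.00032 × 494 = 0.1581 W/m².
Total ΔF = 5.2615 + 1.2031 + 0.0057 + 0.1581 = 6.6284 W/m².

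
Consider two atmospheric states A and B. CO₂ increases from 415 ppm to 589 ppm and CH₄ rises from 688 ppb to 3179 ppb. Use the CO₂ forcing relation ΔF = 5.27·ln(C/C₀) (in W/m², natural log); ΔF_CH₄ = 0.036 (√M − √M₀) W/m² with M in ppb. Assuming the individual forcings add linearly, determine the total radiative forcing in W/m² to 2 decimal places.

CO₂: 5.27 × ln(589/415) = 5.27 × ln(1.41928) = 5.27 × 0.35015 = 1.8453 W/m².
CH₄: 0.036 × (√3179 − √688) = 0.036 × (56.3826 − 26.2298) = 0.036 × 30.1528 = 1.0855 W/m².
Total ΔF = 1.8453 + 1.0855 = 2.9308 W/m².

ΔF = 2.93 W/m²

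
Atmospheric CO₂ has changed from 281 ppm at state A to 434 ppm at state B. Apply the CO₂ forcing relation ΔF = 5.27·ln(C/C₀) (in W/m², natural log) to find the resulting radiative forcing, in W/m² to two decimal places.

ΔF = 2.29 W/m²

CO₂: 5.27 × ln(434/281) = 5.27 × ln(1.54448) = 5.27 × 0.43469 = 2.2908 W/m².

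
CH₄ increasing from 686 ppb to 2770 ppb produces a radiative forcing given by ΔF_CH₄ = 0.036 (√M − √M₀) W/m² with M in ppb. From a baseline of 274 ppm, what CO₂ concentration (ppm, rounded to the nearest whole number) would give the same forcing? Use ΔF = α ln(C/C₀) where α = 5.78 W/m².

CH₄ forcing: 0.036 × (√2770 − √686) = 0.036 × (52.6308 − 26.1916) = 0.036 × 26.4392 = 0.95181 W/m².
Set 5.78 ln(C/274) = 0.95181: ln(C/274) = 0.95181/5.78 = 0.16467, so C = 274 × e^0.16467 = 274 × 1.17900 = 323.05 ppm.

C ≈ 323 ppm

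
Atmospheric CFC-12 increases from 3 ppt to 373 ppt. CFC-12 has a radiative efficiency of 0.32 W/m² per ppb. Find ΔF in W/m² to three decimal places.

CFC-12: Δ = 373 − 3 = 370 ppt = 0.370 ppb; ΔF = 0.32 × 0.370 = 0.1184 W/m².

ΔF = 0.118 W/m²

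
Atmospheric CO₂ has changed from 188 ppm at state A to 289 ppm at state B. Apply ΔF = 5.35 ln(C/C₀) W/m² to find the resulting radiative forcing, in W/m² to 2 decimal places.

ΔF = 2.30 W/m²

CO₂: 5.35 × ln(289/188) = 5.35 × ln(1.53723) = 5.35 × 0.42998 = 2.3004 W/m².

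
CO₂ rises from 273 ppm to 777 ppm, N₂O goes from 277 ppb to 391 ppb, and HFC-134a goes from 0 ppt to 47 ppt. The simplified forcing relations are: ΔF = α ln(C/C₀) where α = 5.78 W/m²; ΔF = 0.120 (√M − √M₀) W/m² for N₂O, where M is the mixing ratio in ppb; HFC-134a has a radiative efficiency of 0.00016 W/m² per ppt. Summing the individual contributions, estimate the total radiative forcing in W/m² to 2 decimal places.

CO₂: 5.78 × ln(777/273) = 5.78 × ln(2.84615) = 5.78 × 1.04597 = 6.0457 W/m².
N₂O: 0.120 × (√391 − √277) = 0.120 × (19.7737 − 16.6433) = 0.120 × 3.1304 = 0.3756 W/m².
HFC-134a: ΔF = 0.00016 × (47 − 0) = 0.00016 × 47 = 0.0075 W/m².
Total ΔF = 6.0457 + 0.3756 + 0.0075 = 6.4288 W/m².

ΔF = 6.43 W/m²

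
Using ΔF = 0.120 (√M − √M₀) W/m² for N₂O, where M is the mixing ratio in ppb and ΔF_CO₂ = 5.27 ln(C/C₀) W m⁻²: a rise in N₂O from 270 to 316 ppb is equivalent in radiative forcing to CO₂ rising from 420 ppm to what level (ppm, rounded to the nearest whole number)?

N₂O forcing: 0.120 × (√316 − √270) = 0.120 × (17.7764 − 16.4317) = 0.120 × 1.3447 = 0.16136 W/m².
Set 5.27 ln(C/420) = 0.16136: ln(C/420) = 0.16136/5.27 = 0.03062, so C = 420 × e^0.03062 = 420 × 1.03109 = 433.06 ppm.

C ≈ 433 ppm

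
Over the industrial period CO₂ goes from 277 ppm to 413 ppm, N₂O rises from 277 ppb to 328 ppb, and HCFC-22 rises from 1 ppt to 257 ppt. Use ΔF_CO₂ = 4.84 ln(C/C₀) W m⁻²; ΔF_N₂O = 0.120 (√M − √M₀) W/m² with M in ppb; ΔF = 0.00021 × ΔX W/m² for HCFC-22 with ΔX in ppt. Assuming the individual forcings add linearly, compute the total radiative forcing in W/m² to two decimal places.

ΔF = 2.16 W/m²

CO₂: 4.84 × ln(413/277) = 4.84 × ln(1.49097) = 4.84 × 0.39943 = 1.9332 W/m².
N₂O: 0.120 × (√328 − √277) = 0.120 × (18.1108 − 16.6433) = 0.120 × 1.4675 = 0.1761 W/m².
HCFC-22: ΔF = 0.00021 × (257 − 1) = 0.00021 × 256 = 0.0538 W/m².
Total ΔF = 1.9332 + 0.1761 + 0.0538 = 2.1631 W/m².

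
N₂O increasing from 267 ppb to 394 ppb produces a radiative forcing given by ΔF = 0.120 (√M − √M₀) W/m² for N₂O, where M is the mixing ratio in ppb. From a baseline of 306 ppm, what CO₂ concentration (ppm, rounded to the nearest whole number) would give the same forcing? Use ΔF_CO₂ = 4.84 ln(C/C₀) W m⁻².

N₂O forcing: 0.120 × (√394 − √267) = 0.120 × (19.8494 − 16.3401) = 0.120 × 3.5093 = 0.42112 W/m².
Set 4.84 ln(C/306) = 0.42112: ln(C/306) = 0.42112/4.84 = 0.08701, so C = 306 × e^0.08701 = 306 × 1.09091 = 333.82 ppm.

C ≈ 334 ppm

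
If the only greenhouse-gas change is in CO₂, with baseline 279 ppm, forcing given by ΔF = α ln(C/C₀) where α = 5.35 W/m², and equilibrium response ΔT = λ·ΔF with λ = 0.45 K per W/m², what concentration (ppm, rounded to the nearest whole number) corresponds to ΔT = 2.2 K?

C ≈ 696 ppm

Required forcing: ΔF = ΔT/λ = 2.2/0.45 = 4.8889 W/m².
Then ln(C/279) = ΔF/5.35 = 4.8889/5.35 = 0.91381.
So C = 279 × e^0.91381 = 279 × 2.49381 = 695.77 ppm.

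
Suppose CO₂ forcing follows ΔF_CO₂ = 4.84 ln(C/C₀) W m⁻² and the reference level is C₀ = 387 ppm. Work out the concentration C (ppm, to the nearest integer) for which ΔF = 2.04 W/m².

C ≈ 590 ppm

Set 4.84 ln(C/387) = 2.04, so ln(C/387) = 2.04/4.84 = 0.42149.
Then C/387 = e^0.42149 = 1.52423, giving C = 387 × 1.52423 = 589.88 ppm.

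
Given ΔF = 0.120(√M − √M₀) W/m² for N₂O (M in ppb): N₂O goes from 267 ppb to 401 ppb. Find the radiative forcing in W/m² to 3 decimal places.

ΔF = 0.442 W/m²

N₂O: 0.120 × (√401 − √267) = 0.120 × (20.0250 − 16.3401) = 0.120 × 3.6849 = 0.4422 W/m².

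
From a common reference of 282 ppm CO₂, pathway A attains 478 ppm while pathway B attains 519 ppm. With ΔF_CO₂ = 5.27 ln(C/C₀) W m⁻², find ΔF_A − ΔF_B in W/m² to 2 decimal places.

ΔF_A = 5.27 ln(478/282) = 5.27 × 0.52770 = 2.7810 W/m².
ΔF_B = 5.27 ln(519/282) = 5.27 × 0.61000 = 3.2147 W/m².
Difference: 2.7810 − 3.2147 = -0.4337 W/m².

ΔF_A − ΔF_B = -0.43 W/m²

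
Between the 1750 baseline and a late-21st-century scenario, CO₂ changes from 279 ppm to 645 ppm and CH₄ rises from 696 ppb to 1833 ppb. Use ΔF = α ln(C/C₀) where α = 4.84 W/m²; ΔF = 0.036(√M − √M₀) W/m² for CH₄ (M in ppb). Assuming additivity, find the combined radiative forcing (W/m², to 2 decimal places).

CO₂: 4.84 × ln(645/279) = 4.84 × ln(2.31183) = 4.84 × 0.83804 = 4.0561 W/m².
CH₄: 0.036 × (√1833 − √696) = 0.036 × (42.8135 − 26.3818) = 0.036 × 16.4317 = 0.5915 W/m².
Total ΔF = 4.0561 + 0.5915 = 4.6476 W/m².

ΔF = 4.65 W/m²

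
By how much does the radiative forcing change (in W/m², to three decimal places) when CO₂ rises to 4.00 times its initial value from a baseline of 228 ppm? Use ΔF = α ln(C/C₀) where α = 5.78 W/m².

ΔF = 5.78 × ln(4.00) = 5.78 × 1.38629 = 8.0128 W/m².

ΔF = 8.013 W/m²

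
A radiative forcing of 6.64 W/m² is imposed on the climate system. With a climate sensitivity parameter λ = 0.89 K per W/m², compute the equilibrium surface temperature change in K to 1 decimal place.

ΔT = λ ΔF = 0.89 × 6.64 = 5.9096 K.

ΔT = 5.9 K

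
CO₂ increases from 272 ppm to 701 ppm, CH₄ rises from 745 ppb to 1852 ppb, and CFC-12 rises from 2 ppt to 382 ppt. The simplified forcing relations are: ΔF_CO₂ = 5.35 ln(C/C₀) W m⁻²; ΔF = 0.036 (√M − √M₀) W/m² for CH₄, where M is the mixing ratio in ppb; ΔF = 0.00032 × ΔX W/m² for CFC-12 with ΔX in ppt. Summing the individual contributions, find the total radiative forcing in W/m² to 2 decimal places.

ΔF = 5.75 W/m²

CO₂: 5.35 × ln(701/272) = 5.35 × ln(2.57721) = 5.35 × 0.94671 = 5.0649 W/m².
CH₄: 0.036 × (√1852 − √745) = 0.036 × (43.0349 − 27.2947) = 0.036 × 15.7402 = 0.5666 W/m².
CFC-12: ΔF = 0.00032 × (382 − 2) = 0.00032 × 380 = 0.1216 W/m².
Total ΔF = 5.0649 + 0.5666 + 0.1216 = 5.7531 W/m².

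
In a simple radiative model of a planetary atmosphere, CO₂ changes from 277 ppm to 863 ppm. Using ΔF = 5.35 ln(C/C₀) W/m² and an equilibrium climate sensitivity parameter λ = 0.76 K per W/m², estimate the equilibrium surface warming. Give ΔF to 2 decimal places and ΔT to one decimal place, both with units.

CO₂: 5.35 × ln(863/277) = 5.35 × ln(3.11552) = 5.35 × 1.13640 = 6.0797 W/m².
ΔT = λ ΔF = 0.76 × 6.08 = 4.6208 K.

ΔF = 6.08 W/m²; ΔT = 4.6 K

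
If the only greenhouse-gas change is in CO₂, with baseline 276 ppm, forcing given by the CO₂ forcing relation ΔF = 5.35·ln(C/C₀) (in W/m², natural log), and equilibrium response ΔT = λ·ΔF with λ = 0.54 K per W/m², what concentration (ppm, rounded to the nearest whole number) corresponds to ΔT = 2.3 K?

C ≈ 612 ppm

Required forcing: ΔF = ΔT/λ = 2.3/0.54 = 4.2593 W/m².
Then ln(C/276) = ΔF/5.35 = 4.2593/5.35 = 0.79613.
So C = 276 × e^0.79613 = 276 × 2.21694 = 611.88 ppm.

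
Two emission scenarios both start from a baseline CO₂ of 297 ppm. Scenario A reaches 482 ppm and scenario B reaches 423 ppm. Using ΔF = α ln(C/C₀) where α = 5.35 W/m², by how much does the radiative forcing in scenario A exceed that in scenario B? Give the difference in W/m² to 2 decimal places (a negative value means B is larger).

ΔF_A − ΔF_B = 0.70 W/m²

ΔF_A = 5.35 ln(482/297) = 5.35 × 0.48421 = 2.5905 W/m².
ΔF_B = 5.35 ln(423/297) = 5.35 × 0.35364 = 1.8920 W/m².
Difference: 2.5905 − 1.8920 = 0.6985 W/m².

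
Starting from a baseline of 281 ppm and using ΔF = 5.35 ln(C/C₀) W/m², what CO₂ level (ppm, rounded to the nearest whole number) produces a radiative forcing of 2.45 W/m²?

C ≈ 444 ppm

Set 5.35 ln(C/281) = 2.45, so ln(C/281) = 2.45/5.35 = 0.45794.
Then C/281 = e^0.45794 = 1.58081, giving C = 281 × 1.58081 = 444.21 ppm.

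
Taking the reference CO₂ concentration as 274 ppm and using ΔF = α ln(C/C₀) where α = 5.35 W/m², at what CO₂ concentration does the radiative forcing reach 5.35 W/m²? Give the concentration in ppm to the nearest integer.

Set 5.35 ln(C/274) = 5.35, so ln(C/274) = 5.35/5.35 = 1.00000.
Then C/274 = e^1.00000 = 2.71828, giving C = 274 × 2.71828 = 744.81 ppm.

C ≈ 745 ppm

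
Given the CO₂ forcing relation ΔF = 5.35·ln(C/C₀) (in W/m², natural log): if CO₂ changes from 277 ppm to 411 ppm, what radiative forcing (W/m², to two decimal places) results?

ΔF = 2.11 W/m²

CO₂: 5.35 × ln(411/277) = 5.35 × ln(1.48375) = 5.35 × 0.39457 = 2.1109 W/m².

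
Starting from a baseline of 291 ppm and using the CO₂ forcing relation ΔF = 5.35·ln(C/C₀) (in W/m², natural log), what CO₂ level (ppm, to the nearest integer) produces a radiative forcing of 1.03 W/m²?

C ≈ 353 ppm

Set 5.35 ln(C/291) = 1.03, so ln(C/291) = 1.03/5.35 = 0.19252.
Then C/291 = e^0.19252 = 1.21230, giving C = 291 × 1.21230 = 352.78 ppm.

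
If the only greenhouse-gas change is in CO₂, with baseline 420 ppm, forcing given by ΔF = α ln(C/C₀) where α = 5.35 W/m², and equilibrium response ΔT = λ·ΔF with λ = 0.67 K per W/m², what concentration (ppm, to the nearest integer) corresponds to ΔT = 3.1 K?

C ≈ 997 ppm

Required forcing: ΔF = ΔT/λ = 3.1/0.67 = 4.6269 W/m².
Then ln(C/420) = ΔF/5.35 = 4.6269/5.35 = 0.86484.
So C = 420 × e^0.86484 = 420 × 2.37463 = 997.34 ppm.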